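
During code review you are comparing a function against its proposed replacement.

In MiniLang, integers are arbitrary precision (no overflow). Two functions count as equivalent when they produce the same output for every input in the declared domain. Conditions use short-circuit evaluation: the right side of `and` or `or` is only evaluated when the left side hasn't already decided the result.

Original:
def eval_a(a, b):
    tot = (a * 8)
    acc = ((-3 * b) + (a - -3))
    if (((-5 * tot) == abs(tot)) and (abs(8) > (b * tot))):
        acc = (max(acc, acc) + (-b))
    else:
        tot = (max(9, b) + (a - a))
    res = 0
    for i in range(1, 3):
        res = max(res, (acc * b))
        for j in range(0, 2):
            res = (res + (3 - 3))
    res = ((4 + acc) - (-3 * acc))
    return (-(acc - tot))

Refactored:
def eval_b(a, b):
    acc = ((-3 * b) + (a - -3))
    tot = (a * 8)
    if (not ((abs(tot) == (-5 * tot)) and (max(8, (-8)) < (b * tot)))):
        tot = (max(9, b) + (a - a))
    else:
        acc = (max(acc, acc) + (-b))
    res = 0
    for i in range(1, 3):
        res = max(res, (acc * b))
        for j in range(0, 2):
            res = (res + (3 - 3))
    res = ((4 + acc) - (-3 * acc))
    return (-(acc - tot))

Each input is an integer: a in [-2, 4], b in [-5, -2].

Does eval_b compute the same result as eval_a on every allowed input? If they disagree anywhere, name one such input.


Run the pair on a=0, b=-5.
eval_a: tot := 0 | acc := 18 | (((-5 * tot) == abs(tot)) and (abs(8) > (b * tot))): true | acc := 23 | res := 0 | iter i=1: | res := 0 | iter j=0: | res := 0 | iter j=1: | res := 0 | iter i=2: | res := 0 | iter j=0: | res := 0 | iter j=1: | res := 0 | res := 96 | result -23
eval_b: acc := 18 | tot := 0 | (not ((abs(tot) == (-5 * tot)) and (max(8, (-8)) < (b * tot)))): true | tot := 9 | res := 0 | iter i=1: | res := 0 | iter j=0: | res := 0 | iter j=1: | res := 0 | iter i=2: | res := 0 | iter j=0: | res := 0 | iter j=1: | res := 0 | res := 76 | result -9
-23 and -9 differ, so these are not the same function on this domain.
verdict: not equivalent; witness: a=0, b=-5


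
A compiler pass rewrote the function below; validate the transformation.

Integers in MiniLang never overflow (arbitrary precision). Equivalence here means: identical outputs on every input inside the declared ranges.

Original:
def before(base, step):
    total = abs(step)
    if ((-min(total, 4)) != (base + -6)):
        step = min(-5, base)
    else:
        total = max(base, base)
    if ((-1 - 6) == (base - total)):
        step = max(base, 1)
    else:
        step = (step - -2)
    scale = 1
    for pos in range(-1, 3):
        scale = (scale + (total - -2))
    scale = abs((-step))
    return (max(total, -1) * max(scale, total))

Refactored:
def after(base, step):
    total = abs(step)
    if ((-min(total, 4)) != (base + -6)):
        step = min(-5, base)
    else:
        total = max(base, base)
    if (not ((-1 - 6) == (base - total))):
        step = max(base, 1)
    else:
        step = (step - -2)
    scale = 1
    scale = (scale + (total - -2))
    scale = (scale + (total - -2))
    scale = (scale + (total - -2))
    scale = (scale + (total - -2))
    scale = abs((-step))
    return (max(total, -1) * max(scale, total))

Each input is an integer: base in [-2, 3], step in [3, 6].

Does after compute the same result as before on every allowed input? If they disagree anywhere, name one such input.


Take base=2, step=4.
before: total=4, then ((-min(total, 4)) != (base + -6)) is false, then total=2, then ((-1 - 6) == (base - total)) is false, then step=6, then scale=1, then (pos=-1), then scale=5, then (pos=0), then scale=9, then (pos=1), then scale=13, then (pos=2), then scale=17, then scale=6, then returns 12
after: total=4, then ((-min(total, 4)) != (base + -6)) is false, then total=2, then (not ((-1 - 6) == (base - total))) is true, then step=2, then scale=1, then scale=5, then scale=9, then scale=13, then scale=17, then scale=2, then returns 4
12 against 4: the behavior changed.
verdict: not equivalent; witness: base=2, step=4


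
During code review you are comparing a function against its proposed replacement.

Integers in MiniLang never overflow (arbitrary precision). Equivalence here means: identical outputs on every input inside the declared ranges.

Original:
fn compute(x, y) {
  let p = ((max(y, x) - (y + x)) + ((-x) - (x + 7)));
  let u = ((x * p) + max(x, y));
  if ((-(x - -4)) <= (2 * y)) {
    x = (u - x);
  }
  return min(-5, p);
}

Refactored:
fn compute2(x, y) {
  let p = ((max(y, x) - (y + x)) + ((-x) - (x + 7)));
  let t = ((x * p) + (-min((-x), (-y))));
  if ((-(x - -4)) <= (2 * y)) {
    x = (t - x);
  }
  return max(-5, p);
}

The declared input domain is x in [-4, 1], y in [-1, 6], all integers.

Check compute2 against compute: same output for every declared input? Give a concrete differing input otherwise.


Run the pair on x=-4, y=-1.
compute: p=5, then u=-21, then ((-(x - -4)) <= (2 * y)) is false, then returns -5
compute2: p=5, then t=-21, then ((-(x - -4)) <= (2 * y)) is false, then returns 5
-5 != 5, so the rewrite changes behavior.
verdict: not equivalent; witness: x=-4, y=-1


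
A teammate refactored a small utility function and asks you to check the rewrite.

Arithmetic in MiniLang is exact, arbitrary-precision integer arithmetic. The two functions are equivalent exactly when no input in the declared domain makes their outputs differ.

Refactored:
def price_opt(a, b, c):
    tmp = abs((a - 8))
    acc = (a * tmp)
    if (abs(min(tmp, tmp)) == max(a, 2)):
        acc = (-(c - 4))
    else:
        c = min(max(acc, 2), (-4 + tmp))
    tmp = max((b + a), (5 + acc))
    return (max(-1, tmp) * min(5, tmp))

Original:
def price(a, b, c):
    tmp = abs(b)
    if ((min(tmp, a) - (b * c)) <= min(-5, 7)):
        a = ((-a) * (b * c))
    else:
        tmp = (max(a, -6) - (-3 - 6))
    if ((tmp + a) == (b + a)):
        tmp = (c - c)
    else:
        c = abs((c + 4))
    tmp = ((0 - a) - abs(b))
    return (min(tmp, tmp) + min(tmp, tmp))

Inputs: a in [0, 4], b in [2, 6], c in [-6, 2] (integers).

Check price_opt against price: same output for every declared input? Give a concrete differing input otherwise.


Take a=0, b=2, c=-6.
price: tmp := 2 | ((min(tmp, a) - (b * c)) <= min(-5, 7)): false | tmp := 9 | ((tmp + a) == (b + a)): false | c := 2 | tmp := -2 | result -4
price_opt: tmp := 8 | acc := 0 | (abs(min(tmp, tmp)) == max(a, 2)): false | c := 2 | tmp := 5 | result 25
-4 against 25: the behavior changed.
verdict: not equivalent; witness: a=0, b=2, c=-6


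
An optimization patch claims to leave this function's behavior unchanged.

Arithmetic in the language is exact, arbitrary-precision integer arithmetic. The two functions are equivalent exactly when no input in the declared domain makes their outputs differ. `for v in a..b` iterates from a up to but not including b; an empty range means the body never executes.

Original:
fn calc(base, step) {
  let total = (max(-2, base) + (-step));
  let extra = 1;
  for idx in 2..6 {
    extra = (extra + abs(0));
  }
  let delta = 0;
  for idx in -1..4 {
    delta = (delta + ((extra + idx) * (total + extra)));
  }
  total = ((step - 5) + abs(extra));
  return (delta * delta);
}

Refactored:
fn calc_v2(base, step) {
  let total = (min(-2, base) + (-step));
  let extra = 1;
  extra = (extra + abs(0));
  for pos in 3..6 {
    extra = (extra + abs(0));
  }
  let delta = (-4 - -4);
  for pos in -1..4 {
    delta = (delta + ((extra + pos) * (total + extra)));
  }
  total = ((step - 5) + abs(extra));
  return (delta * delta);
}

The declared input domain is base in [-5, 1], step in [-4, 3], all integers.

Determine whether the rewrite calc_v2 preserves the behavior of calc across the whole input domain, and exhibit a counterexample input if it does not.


The rewrite breaks on base=-5, step=-4, where the results are 900 and 0.
calc: total becomes 2; next extra becomes 1; next at idx=2:; next extra becomes 1; next at idx=3:; next extra becomes 1; next at idx=4:; next extra becomes 1; next at idx=5:; next extra becomes 1; next delta becomes 0; next at idx=-1:; next delta becomes 0; next at idx=0:; next delta becomes 3; next at idx=1:; next delta becomes 9; next at idx=2:; next delta becomes 18; next at idx=3:; next delta becomes 30; next total becomes -8; next final value 900
calc_v2: total becomes -1; next extra becomes 1; next extra becomes 1; next at pos=3:; next extra becomes 1; next at pos=4:; next extra becomes 1; next at pos=5:; next extra becomes 1; next delta becomes 0; next at pos=-1:; next delta becomes 0; next at pos=0:; next delta becomes 0; next at pos=1:; next delta becomes 0; next at pos=2:; next delta becomes 0; next at pos=3:; next delta becomes 0; next total becomes -8; next final value 0
verdict: not equivalent; witness: base=-5, step=-4


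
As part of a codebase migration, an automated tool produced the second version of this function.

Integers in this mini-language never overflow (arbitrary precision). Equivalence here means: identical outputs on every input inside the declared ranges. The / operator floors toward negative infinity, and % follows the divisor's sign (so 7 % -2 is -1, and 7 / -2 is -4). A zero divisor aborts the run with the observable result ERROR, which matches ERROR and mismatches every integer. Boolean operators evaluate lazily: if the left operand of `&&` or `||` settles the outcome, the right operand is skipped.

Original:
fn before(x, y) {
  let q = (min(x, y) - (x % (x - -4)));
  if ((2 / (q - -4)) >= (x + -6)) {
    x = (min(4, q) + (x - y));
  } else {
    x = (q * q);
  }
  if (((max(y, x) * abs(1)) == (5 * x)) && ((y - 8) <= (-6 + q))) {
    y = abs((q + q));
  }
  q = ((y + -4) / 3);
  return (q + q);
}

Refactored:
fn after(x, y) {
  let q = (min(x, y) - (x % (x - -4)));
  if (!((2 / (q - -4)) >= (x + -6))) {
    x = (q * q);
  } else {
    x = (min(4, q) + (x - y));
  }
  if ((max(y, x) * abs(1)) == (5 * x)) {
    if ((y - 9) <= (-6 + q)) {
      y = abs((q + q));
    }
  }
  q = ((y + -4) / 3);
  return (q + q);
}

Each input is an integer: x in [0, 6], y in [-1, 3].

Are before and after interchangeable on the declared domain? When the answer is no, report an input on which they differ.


There is a counterexample at x=3, y=0: -4 on one side, 0 on the other.
before: q := -3 | ((2 / (q - -4)) >= (x + -6)): true | x := 0 | (((max(y, x) * abs(1)) == (5 * x)) && ((y - 8) <= (-6 + q))): false | q := -2 | result -4
after: q := -3 | (!((2 / (q - -4)) >= (x + -6))): false | x := 0 | ((max(y, x) * abs(1)) == (5 * x)): true | ((y - 9) <= (-6 + q)): true | y := 6 | q := 0 | result 0
verdict: not equivalent; witness: x=3, y=0


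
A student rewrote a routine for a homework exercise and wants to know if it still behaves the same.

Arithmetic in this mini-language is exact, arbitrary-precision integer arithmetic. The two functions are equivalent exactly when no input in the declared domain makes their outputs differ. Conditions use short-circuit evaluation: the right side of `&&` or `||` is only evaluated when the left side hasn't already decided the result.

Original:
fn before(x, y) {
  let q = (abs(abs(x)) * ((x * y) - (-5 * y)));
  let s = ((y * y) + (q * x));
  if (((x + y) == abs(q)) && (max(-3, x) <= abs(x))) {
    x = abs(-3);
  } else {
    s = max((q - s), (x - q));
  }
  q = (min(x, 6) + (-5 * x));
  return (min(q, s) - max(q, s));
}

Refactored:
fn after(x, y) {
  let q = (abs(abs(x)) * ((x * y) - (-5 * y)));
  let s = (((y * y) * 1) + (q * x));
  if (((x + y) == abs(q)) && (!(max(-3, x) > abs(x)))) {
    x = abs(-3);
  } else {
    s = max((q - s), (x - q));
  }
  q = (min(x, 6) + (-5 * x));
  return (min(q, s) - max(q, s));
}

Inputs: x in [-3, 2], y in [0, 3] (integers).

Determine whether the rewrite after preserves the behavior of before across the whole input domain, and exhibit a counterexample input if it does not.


This is a faithful refactor — constant usage differs, plus comparison usage differs, plus arithmetic usage differs, plus boolean connective usage differs, but the computed results match everywhere.
Spot check at x=0, y=1 — before: q=0, then s=1, then (((x + y) == abs(q)) && (max(-3, x) <= abs(x))) is false, then s=0, then q=0, then returns 0. after: q=0, then s=1, then (((x + y) == abs(q)) && (!(max(-3, x) > abs(x)))) is false, then s=0, then q=0, then returns 0. Both give 0.
Checked all 24 inputs in the declared domain: the outputs agree on every one.
verdict: equivalent


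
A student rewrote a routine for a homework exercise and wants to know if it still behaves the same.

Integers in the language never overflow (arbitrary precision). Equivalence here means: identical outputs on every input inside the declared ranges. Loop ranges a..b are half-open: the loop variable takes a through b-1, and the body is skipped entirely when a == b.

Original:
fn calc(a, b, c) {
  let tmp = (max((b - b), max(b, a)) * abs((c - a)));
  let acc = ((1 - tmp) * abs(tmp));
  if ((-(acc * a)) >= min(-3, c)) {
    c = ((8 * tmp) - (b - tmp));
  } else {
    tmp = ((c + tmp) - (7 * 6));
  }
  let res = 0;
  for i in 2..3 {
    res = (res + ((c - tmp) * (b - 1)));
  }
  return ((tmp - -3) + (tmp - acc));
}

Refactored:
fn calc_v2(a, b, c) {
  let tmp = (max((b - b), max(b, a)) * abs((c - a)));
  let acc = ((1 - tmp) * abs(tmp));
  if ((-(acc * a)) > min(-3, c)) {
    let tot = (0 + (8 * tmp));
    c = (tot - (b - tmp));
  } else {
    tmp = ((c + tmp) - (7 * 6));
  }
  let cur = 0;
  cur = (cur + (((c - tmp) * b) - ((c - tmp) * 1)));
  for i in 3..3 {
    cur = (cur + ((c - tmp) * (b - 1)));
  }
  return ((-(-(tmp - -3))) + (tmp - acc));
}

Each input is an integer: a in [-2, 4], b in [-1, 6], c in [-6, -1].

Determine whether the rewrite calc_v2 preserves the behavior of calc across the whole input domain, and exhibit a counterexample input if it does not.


The rewrite breaks on a=-2, b=1, c=-4, where the results are 9 and -83.
calc: tmp becomes 2; next acc becomes -2; next ((-(acc * a)) >= min(-3, c)) evaluates to true; next c becomes 17; next res becomes 0; next at i=2:; next res becomes 0; next final value 9
calc_v2: tmp becomes 2; next acc becomes -2; next ((-(acc * a)) > min(-3, c)) evaluates to false; next tmp becomes -44; next cur becomes 0; next cur becomes 0; next i never enters its loop body; next final value -83
verdict: not equivalent; witness: a=-2, b=1, c=-4


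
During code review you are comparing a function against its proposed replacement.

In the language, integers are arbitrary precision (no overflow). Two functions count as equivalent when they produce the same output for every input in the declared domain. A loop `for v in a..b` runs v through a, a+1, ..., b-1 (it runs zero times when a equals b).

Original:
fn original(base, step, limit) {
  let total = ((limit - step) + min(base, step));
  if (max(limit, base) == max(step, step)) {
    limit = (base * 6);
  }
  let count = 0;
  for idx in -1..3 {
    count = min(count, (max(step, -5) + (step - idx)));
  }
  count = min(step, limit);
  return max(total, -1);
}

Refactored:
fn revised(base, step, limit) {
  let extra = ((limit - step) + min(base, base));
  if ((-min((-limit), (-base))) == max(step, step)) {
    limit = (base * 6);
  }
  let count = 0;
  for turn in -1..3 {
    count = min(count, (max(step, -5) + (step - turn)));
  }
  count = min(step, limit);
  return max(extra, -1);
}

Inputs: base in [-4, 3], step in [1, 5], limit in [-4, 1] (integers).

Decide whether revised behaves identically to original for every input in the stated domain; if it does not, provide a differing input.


Try base=2, step=1, limit=-1.
original: total = -1; (max(limit, base) == max(step, step)) -> false; count = 0; [idx=-1]; count = 0; [idx=0]; count = 0; [idx=1]; count = 0; [idx=2]; count = 0; count = -1; return -1
revised: extra = 0; ((-min((-limit), (-base))) == max(step, step)) -> false; count = 0; [turn=-1]; count = 0; [turn=0]; count = 0; [turn=1]; count = 0; [turn=2]; count = 0; count = -1; return 0
-1 vs 0 — the two versions disagree here.
verdict: not equivalent; witness: base=2, step=1, limit=-1


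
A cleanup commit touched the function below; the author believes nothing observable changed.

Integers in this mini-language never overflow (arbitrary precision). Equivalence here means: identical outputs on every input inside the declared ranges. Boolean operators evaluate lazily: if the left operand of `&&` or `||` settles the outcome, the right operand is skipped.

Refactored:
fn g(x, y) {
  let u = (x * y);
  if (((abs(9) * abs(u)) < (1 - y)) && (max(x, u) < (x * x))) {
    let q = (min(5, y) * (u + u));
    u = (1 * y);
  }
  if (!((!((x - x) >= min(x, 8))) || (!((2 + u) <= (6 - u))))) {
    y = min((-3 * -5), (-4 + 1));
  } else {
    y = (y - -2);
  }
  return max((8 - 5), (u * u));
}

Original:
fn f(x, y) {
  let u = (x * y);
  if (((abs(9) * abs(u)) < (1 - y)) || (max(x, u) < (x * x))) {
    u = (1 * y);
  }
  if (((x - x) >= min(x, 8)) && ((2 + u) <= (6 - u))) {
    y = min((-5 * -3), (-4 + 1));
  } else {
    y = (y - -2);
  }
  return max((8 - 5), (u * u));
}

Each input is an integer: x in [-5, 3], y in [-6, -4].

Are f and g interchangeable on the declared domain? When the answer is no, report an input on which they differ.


Take x=-5, y=-4.
f: u = 20; (((abs(9) * abs(u)) < (1 - y)) || (max(x, u) < (x * x))) -> true; u = -4; (((x - x) >= min(x, 8)) && ((2 + u) <= (6 - u))) -> true; y = -3; return 16
g: u = 20; (((abs(9) * abs(u)) < (1 - y)) && (max(x, u) < (x * x))) -> false; (!((!((x - x) >= min(x, 8))) || (!((2 + u) <= (6 - u))))) -> false; y = -2; return 400
16 against 400: the behavior changed.
verdict: not equivalent; witness: x=-5, y=-4


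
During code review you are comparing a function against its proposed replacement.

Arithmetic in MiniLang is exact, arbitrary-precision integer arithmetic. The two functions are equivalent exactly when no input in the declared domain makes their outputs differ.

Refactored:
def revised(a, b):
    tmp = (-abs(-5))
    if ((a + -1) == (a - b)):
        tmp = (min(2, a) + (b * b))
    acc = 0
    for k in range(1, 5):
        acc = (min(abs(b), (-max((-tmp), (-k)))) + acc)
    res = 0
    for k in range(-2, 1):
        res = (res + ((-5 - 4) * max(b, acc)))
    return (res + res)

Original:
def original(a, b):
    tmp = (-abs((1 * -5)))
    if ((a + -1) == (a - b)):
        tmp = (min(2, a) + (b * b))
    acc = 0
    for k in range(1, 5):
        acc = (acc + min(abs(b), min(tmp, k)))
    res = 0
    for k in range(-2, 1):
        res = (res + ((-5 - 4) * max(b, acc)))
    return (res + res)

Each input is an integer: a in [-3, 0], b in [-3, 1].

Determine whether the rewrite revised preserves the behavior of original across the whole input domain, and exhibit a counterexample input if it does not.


This is a faithful refactor — constant usage differs, arithmetic usage differs, min/max/abs usage differs, but the computed results match everywhere.
One worked example (a=0, b=0) — original: tmp=-5, then ((a + -1) == (a - b)) is false, then acc=0, then (k=1), then acc=-5, then (k=2), then acc=-10, then (k=3), then acc=-15, then (k=4), then acc=-20, then res=0, then (k=-2), then res=0, then (k=-1), then res=0, then (k=0), then res=0, then returns 0; revised: tmp=-5, then ((a + -1) == (a - b)) is false, then acc=0, then (k=1), then acc=-5, then (k=2), then acc=-10, then (k=3), then acc=-15, then (k=4), then acc=-20, then res=0, then (k=-2), then res=0, then (k=-1), then res=0, then (k=0), then res=0, then returns 0; agreement on 0.
Every one of the 20 inputs gives matching results.
verdict: equivalent


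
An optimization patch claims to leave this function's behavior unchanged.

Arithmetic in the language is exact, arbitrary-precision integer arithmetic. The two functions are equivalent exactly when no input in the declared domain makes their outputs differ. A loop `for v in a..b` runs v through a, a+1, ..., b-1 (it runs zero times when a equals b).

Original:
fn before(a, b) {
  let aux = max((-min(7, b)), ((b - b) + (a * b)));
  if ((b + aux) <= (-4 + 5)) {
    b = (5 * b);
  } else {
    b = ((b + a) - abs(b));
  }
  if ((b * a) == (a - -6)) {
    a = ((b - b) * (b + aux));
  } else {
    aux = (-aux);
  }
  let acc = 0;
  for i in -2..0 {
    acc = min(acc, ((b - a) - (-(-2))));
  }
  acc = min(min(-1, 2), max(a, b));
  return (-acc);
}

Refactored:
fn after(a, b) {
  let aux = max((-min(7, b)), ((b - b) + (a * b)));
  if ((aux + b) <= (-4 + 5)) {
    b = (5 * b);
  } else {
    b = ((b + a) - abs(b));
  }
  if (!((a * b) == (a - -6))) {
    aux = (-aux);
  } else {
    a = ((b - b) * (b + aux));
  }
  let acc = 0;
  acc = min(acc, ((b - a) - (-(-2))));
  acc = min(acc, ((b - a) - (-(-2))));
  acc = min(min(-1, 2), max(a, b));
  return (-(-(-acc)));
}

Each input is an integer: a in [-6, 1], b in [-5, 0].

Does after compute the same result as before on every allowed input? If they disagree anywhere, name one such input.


The two are interchangeable: local variable names differ, plus min/max/abs usage differs, plus constant usage differs, plus arithmetic usage differs, plus loop structure differs, plus boolean connective usage differs, and every declared input agrees.
As a probe, take a=-5, b=-3: before runs aux=15, then ((b + aux) <= (-4 + 5)) is false, then b=-11, then ((b * a) == (a - -6)) is false, then aux=-15, then acc=0, then (i=-2), then acc=-8, then (i=-1), then acc=-8, then acc=-5, then returns 5; after runs aux=15, then ((aux + b) <= (-4 + 5)) is false, then b=-11, then (!((a * b) == (a - -6))) is true, then aux=-15, then acc=0, then acc=-8, then acc=-8, then acc=-5, then returns 5; both end at 5.
An exhaustive pass over the 48 declared inputs shows identical outputs.
verdict: equivalent


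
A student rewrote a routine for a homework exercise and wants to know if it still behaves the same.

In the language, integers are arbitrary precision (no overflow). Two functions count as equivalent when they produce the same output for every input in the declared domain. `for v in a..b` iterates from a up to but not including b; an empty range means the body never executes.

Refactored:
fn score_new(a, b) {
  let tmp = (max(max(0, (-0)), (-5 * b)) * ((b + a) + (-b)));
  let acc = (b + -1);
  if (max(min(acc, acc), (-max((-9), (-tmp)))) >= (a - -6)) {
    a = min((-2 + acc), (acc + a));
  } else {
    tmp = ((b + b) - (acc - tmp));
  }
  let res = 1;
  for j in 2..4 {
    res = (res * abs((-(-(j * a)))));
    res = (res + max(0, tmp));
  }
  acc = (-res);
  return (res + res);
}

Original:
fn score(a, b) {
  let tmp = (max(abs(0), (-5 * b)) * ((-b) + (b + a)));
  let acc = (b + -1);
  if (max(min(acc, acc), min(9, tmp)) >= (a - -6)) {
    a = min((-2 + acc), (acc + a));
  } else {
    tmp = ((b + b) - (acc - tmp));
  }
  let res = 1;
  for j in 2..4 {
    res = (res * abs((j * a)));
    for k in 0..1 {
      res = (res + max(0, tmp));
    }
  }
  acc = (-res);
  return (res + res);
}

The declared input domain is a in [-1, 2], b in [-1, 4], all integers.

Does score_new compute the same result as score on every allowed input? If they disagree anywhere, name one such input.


Side by side, the visible changes include: local variable names differ, min/max/abs usage differs, statement counts differ, constant usage differs, loop structure differs.
One worked example (a=0, b=1) — score: tmp := 0 | acc := 0 | (max(min(acc, acc), min(9, tmp)) >= (a - -6)): false | tmp := 2 | res := 1 | iter j=2: | res := 0 | iter k=0: | res := 2 | iter j=3: | res := 0 | iter k=0: | res := 2 | acc := -2 | result 4; score_new: tmp := 0 | acc := 0 | (max(min(acc, acc), (-max((-9), (-tmp)))) >= (a - -6)): false | tmp := 2 | res := 1 | iter j=2: | res := 0 | res := 2 | iter j=3: | res := 0 | res := 2 | acc := -2 | result 4; agreement on 4.
Across all 24 domain points the two functions coincide.
verdict: equivalent


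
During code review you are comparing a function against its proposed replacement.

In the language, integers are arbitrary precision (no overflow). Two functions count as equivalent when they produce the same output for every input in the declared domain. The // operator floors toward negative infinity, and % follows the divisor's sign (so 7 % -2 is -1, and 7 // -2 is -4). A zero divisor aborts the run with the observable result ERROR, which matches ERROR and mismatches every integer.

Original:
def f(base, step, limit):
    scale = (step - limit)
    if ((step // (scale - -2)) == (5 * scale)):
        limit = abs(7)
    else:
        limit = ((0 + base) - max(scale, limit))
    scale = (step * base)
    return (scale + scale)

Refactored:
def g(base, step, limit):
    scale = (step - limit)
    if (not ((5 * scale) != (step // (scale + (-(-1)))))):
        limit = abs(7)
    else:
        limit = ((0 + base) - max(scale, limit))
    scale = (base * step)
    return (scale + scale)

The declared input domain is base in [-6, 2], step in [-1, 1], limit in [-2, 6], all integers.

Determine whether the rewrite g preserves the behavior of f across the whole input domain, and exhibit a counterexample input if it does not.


Consider the input base=-6, step=-1, limit=0.
f: scale becomes -1; next ((step // (scale - -2)) == (5 * scale)) evaluates to false; next limit becomes -6; next scale becomes 6; next final value 12
g: scale becomes -1; next hits division by zero so the output is ERROR
12 != ERROR, so the rewrite changes behavior.
verdict: not equivalent; witness: base=-6, step=-1, limit=0


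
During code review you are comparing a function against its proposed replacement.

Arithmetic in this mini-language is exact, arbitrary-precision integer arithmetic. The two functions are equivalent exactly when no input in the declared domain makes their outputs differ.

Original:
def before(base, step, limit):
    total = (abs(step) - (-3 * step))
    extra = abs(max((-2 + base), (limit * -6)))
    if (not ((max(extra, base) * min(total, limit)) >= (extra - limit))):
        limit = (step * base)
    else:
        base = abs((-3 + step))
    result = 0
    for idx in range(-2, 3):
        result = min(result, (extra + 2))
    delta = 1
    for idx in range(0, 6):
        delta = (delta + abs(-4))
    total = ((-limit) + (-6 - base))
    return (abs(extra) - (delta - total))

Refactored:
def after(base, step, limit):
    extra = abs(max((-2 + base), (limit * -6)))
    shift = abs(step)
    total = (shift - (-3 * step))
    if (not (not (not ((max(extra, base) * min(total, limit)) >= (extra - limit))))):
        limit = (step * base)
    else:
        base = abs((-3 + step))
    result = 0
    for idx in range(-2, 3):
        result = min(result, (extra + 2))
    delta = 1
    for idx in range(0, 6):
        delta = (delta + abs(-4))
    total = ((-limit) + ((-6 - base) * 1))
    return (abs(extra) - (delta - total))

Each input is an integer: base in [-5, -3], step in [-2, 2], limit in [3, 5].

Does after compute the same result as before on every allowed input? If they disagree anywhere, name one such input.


The two versions differ — the changes include boolean connective usage differs, arithmetic usage differs, statement counts differ, constant usage differs, local variable names differ.
Spot check at base=-4, step=1, limit=4 — before: total := 4 | extra := 6 | (not ((max(extra, base) * min(total, limit)) >= (extra - limit))): false | base := 2 | result := 0 | iter idx=-2: | result := 0 | iter idx=-1: | result := 0 | iter idx=0: | result := 0 | iter idx=1: | result := 0 | iter idx=2: | result := 0 | delta := 1 | iter idx=0: | delta := 5 | iter idx=1: | delta := 9 | iter idx=2: | delta := 13 | iter idx=3: | delta := 17 | iter idx=4: | delta := 21 | iter idx=5: | delta := 25 | total := -12 | result -31. after: extra := 6 | shift := 1 | total := 4 | (not (not (not ((max(extra, base) * min(total, limit)) >= (extra - limit))))): false | base := 2 | result := 0 | iter idx=-2: | result := 0 | iter idx=-1: | result := 0 | iter idx=0: | result := 0 | iter idx=1: | result := 0 | iter idx=2: | result := 0 | delta := 1 | iter idx=0: | delta := 5 | iter idx=1: | delta := 9 | iter idx=2: | delta := 13 | iter idx=3: | delta := 17 | iter idx=4: | delta := 21 | iter idx=5: | delta := 25 | total := -12 | result -31. Both give -31.
Sweeping the whole domain (45 inputs) finds no disagreement.
verdict: equivalent


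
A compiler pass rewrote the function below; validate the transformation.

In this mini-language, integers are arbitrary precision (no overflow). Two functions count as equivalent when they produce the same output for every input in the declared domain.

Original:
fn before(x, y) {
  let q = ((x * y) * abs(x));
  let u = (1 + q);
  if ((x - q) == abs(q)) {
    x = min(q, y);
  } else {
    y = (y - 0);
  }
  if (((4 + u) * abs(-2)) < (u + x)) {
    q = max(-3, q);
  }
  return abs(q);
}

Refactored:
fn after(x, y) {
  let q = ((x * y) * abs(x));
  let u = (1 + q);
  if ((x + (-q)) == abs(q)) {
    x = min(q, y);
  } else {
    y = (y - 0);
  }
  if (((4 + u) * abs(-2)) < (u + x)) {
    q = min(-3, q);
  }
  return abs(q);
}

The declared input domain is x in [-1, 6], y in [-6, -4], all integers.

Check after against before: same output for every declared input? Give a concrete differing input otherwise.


Evaluate both at x=2, y=-6.
before: q=-24, then u=-23, then ((x - q) == abs(q)) is false, then y=-6, then (((4 + u) * abs(-2)) < (u + x)) is true, then q=-3, then returns 3
after: q=-24, then u=-23, then ((x + (-q)) == abs(q)) is false, then y=-6, then (((4 + u) * abs(-2)) < (u + x)) is true, then q=-24, then returns 24
3 vs 24 — the two versions disagree here.
verdict: not equivalent; witness: x=2, y=-6


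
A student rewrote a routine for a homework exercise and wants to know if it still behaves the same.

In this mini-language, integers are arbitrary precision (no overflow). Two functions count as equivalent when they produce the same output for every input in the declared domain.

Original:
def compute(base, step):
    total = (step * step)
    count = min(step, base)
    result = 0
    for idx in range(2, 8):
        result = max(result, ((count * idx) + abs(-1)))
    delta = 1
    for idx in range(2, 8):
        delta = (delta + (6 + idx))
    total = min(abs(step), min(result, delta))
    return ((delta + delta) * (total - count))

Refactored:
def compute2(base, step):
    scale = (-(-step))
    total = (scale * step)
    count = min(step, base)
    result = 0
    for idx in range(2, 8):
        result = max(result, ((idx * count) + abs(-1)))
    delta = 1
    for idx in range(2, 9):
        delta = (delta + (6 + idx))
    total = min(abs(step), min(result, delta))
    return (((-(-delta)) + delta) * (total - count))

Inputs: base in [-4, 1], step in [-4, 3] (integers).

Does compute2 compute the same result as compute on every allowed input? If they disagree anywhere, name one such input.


The rewrite breaks on base=-4, step=-4, where the results are 512 and 624.
compute: total = 16; count = -4; result = 0; [idx=2]; result = 0; [idx=3]; result = 0; [idx=4]; result = 0; [idx=5]; result = 0; [idx=6]; result = 0; [idx=7]; result = 0; delta = 1; [idx=2]; delta = 9; [idx=3]; delta = 18; [idx=4]; delta = 28; [idx=5]; delta = 39; [idx=6]; delta = 51; [idx=7]; delta = 64; total = 0; return 512
compute2: scale = -4; total = 16; count = -4; result = 0; [idx=2]; result = 0; [idx=3]; result = 0; [idx=4]; result = 0; [idx=5]; result = 0; [idx=6]; result = 0; [idx=7]; result = 0; delta = 1; [idx=2]; delta = 9; [idx=3]; delta = 18; [idx=4]; delta = 28; [idx=5]; delta = 39; [idx=6]; delta = 51; [idx=7]; delta = 64; [idx=8]; delta = 78; total = 0; return 624
verdict: not equivalent; witness: base=-4, step=-4


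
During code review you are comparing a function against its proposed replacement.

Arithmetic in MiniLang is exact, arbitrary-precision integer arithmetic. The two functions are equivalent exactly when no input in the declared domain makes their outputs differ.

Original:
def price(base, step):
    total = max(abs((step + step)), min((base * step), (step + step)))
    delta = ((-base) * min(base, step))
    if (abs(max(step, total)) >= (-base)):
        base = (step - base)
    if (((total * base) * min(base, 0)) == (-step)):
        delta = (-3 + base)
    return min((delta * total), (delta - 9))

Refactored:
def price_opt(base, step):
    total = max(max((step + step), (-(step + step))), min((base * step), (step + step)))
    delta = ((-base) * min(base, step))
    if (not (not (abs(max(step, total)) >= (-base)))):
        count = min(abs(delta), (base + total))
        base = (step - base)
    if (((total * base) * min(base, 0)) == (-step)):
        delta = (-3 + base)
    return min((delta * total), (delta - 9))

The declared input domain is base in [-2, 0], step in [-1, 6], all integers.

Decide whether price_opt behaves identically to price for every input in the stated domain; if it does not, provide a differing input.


Comparing the listings, the differences include: arithmetic usage differs, local variable names differ, min/max/abs usage differs, boolean connective usage differs, statement counts differ.
As a probe, take base=0, step=6: price runs total := 12 | delta := 0 | (abs(max(step, total)) >= (-base)): true | base := 6 | (((total * base) * min(base, 0)) == (-step)): false | result -9; price_opt runs total := 12 | delta := 0 | (not (not (abs(max(step, total)) >= (-base)))): true | count := 0 | base := 6 | (((total * base) * min(base, 0)) == (-step)): false | result -9; both end at -9.
Every one of the 24 inputs gives matching results.
verdict: equivalent


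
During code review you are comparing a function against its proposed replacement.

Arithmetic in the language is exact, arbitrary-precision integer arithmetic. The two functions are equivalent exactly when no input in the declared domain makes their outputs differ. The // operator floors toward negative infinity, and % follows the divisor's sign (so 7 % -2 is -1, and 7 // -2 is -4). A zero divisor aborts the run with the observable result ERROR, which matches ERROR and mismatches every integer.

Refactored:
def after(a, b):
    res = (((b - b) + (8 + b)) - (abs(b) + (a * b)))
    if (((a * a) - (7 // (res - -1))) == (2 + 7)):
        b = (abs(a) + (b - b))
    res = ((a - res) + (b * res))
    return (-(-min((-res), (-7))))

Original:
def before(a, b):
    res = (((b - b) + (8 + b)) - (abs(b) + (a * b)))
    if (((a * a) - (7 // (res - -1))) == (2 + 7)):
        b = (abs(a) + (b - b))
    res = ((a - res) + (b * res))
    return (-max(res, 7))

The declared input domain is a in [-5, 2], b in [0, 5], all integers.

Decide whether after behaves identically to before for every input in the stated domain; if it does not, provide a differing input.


Changes here: min/max/abs usage differs; the full 48-point sweep finds no disagreement.
verdict: equivalent


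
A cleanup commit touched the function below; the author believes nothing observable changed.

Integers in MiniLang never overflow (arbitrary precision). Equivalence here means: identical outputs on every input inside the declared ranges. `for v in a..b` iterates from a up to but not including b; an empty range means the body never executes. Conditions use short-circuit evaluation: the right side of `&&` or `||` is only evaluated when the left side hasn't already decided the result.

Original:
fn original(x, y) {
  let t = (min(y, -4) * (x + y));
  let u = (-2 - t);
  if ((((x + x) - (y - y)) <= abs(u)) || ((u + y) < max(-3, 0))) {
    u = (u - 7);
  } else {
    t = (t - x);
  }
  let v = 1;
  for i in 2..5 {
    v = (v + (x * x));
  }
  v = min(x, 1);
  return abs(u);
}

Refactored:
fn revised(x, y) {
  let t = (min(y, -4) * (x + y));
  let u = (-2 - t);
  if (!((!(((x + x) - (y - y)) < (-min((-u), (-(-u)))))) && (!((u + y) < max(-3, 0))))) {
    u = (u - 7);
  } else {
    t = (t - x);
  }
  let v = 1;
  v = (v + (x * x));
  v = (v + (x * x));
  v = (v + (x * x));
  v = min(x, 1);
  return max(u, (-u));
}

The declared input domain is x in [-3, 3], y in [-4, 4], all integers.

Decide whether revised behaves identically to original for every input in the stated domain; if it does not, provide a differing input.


The rewrite breaks on x=1, y=0, where the results are 5 and 2.
original: t=-4, then u=2, then ((((x + x) - (y - y)) <= abs(u)) || ((u + y) < max(-3, 0))) is true, then u=-5, then v=1, then (i=2), then v=2, then (i=3), then v=3, then (i=4), then v=4, then v=1, then returns 5
revised: t=-4, then u=2, then (!((!(((x + x) - (y - y)) < (-min((-u), (-(-u)))))) && (!((u + y) < max(-3, 0))))) is false, then t=-5, then v=1, then v=2, then v=3, then v=4, then v=1, then returns 2
verdict: not equivalent; witness: x=1, y=0


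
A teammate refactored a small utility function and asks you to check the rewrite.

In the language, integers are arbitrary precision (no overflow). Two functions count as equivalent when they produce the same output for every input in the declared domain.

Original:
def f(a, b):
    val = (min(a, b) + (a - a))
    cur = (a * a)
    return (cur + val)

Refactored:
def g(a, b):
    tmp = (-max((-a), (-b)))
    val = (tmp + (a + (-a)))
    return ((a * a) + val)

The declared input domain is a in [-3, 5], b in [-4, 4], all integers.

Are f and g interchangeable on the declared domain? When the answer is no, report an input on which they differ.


Side by side, the visible changes include: local variable names differ; also min/max/abs usage differs; also arithmetic usage differs.
One worked example (a=3, b=1) — f: val=1, then cur=9, then returns 10; g: tmp=1, then val=1, then returns 10; agreement on 10.
An exhaustive pass over the 81 declared inputs shows identical outputs.
verdict: equivalent


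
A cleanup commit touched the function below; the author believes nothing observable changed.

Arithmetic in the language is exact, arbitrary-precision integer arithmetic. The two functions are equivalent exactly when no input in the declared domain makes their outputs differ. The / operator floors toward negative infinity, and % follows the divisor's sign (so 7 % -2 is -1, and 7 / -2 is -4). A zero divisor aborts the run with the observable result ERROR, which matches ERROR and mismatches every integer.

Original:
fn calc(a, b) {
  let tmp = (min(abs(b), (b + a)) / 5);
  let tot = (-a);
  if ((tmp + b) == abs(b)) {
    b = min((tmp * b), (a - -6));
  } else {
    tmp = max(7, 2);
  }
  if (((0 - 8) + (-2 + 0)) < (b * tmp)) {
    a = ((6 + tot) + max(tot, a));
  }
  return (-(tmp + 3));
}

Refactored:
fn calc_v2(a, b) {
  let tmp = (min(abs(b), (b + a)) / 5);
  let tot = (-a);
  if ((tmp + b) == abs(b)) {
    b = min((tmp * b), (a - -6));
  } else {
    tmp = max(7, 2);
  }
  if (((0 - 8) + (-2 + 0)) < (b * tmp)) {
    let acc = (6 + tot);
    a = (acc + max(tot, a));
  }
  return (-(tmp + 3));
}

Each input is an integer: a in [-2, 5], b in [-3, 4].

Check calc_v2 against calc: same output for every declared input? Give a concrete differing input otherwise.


Side by side, the visible changes include: local variable names differ; statement counts differ.
Tracing a=-2, b=-3: calc: tmp becomes -1; next tot becomes 2; next ((tmp + b) == abs(b)) evaluates to false; next tmp becomes 7; next (((0 - 8) + (-2 + 0)) < (b * tmp)) evaluates to false; next final value -10 | calc_v2: tmp becomes -1; next tot becomes 2; next ((tmp + b) == abs(b)) evaluates to false; next tmp becomes 7; next (((0 - 8) + (-2 + 0)) < (b * tmp)) evaluates to false; next final value -10 — matching result -10.
Every one of the 64 inputs gives matching results.
verdict: equivalent


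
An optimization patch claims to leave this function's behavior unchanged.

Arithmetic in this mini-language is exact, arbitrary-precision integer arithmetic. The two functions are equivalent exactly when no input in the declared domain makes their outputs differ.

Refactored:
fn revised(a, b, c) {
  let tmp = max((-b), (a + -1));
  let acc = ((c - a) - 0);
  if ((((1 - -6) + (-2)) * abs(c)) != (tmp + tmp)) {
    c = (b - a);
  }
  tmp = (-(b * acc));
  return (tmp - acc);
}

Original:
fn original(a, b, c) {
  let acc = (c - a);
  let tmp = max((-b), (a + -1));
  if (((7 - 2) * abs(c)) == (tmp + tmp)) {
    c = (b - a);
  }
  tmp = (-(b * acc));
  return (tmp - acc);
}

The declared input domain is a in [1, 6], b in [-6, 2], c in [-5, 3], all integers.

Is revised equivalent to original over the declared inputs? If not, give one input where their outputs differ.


Equivalent. One difference looks behavioral, but it never changes the outcome for any declared input.
Every one of the 486 inputs gives matching results.
One worked example (a=6, b=0, c=-1) — original: acc=-7, then tmp=5, then (((7 - 2) * abs(c)) == (tmp + tmp)) is false, then tmp=0, then returns 7; revised: tmp=5, then acc=-7, then ((((1 - -6) + (-2)) * abs(c)) != (tmp + tmp)) is true, then c=-6, then tmp=0, then returns 7; agreement on 7.
verdict: equivalent
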